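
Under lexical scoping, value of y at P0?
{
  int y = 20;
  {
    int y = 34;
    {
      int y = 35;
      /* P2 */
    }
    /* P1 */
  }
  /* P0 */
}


y declared in the same block as P0
y = 20


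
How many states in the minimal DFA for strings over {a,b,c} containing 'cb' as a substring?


KMP-style automaton: 2 progress states + 1 absorbing accept = 3
Minimal DFA: 3 states


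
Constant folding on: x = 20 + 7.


20 + 7 = 27 at compile time
Optimized: x = 27


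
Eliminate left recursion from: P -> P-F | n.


Left-recursive alternatives: P-F; non-recursive: n
Introduce P': P -> nP', P' -> -FP' | ε


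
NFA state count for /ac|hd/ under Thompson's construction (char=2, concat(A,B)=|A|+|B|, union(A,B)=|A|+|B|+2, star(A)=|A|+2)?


Syntax tree has 4 char leaf(s), 1 union(s), 0 star(s)
chars contribute 4×2 = 8; each union adds +2; each star adds +2
Total: 8 + 2 + 0 = 10 states


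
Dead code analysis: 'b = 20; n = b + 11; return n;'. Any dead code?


b is read by n's definition; n is returned
No dead code


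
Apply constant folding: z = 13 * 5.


13 * 5 = 65 at compile time
Optimized: z = 65


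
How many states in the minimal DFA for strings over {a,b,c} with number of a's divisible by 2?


Track (count of a) mod 2: states 0..1, accept at 0
Minimal DFA: 2 states


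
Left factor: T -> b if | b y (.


Common prefix: 'b'
Factored: T -> b T', T' -> if | y (


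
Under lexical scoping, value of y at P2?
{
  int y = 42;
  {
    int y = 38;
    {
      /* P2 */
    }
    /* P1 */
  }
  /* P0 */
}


P2's block does not declare y; resolves to the enclosing declaration at depth 1
y = 38


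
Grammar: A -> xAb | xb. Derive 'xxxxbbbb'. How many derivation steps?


Derivation: A => xAb => xxAbb => xxxAbbb => xxxxbbbb
Steps: 4


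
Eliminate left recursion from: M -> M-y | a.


Left-recursive alternatives: M-y; non-recursive: a
Introduce M': M -> aM', M' -> -yM' | ε


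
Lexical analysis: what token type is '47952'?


Pattern: digits only
Type: INTEGER_LITERAL


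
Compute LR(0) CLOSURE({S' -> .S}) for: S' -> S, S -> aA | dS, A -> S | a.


Start: S' -> .S
For each item with dot before a nonterminal B, add B -> .γ for every B-production
Closure: [S' -> .S, S -> .aA, S -> .dS]


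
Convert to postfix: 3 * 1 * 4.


Left to right (same or higher precedence on left)
Postfix: 3 1 * 4 *


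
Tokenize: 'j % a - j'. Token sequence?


Scan left to right, longest-match per lexeme
Tokens: ID(j), OP(%), ID(a), OP(-), ID(j)


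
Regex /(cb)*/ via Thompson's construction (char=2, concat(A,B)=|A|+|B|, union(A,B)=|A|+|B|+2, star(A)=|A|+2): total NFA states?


Syntax tree has 2 char leaf(s), 0 union(s), 1 star(s)
chars contribute 2×2 = 4; each union adds +2; each star adds +2
Total: 4 + 0 + 2 = 6 states


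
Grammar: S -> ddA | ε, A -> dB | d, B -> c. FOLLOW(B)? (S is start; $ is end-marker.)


$ ∈ FOLLOW(S). For each A -> αBβ: add FIRST(β)\{ε} to FOLLOW(B); if β nullable, add FOLLOW(A).
FOLLOW(B) = {$}


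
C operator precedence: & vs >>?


'>>' is shift (level 8); '&' is bitwise AND (level 5)
Higher level binds tighter
'>>' has higher precedence than '&'


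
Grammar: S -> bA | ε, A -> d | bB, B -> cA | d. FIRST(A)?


Per alternative of A: FIRST(d) = {d}; FIRST(bB) = {b}
FIRST(A) = {b, d}


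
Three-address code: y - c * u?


Break into single-operator statements:
t1 = c * u
t2 = y - t1


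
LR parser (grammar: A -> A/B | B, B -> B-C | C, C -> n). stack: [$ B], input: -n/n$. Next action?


shift '-' to continue B -> B-C
Action: shift


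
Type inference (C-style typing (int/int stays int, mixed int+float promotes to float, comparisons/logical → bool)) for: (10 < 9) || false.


Operand types: bool || bool
Rule: logical operators take bool operands and yield bool
Result type: bool


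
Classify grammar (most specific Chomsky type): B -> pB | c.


Right-linear: every RHS is a terminal or a terminal followed by one nonterminal
Classification: Type 3 (Regular)


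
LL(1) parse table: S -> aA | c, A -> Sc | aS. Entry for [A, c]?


For [A, c]: 'c' ∈ FIRST(Sc)
Entry: A -> Sc


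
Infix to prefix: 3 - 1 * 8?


'*' binds tighter: tree is (- 3 (* 1 8))
Prefix: - 3 * 1 8


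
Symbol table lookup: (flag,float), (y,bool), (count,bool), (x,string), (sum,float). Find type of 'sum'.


Lookup 'sum' → type float


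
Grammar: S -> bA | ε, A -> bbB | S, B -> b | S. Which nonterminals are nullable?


A nonterminal is nullable iff some alternative derives ε (directly, or every symbol in it is nullable)
Nullable: {A, B, S}


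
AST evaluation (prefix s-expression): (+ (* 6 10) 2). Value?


Evaluate inner: (* 6 10) = 60
Evaluate root: (+ 60 2) = 62
Result: 62


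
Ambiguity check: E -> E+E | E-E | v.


'v+v-v' has two parse trees (no precedence encoded between + and -)
Ambiguous


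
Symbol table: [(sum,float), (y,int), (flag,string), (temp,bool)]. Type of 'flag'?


Lookup 'flag' → type string


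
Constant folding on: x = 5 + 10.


5 + 10 = 15 at compile time
Optimized: x = 15


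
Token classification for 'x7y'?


Pattern: letter/underscore followed by alphanumerics, not a keyword
Type: IDENTIFIER


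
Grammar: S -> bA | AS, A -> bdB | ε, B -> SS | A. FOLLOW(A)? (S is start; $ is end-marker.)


$ ∈ FOLLOW(S). For each A -> αBβ: add FIRST(β)\{ε} to FOLLOW(B); if β nullable, add FOLLOW(A).
FOLLOW(A) = {$, b}


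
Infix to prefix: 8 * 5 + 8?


left-to-right (same/higher precedence on left): tree is (+ (* 8 5) 8)
Prefix: + * 8 5 8


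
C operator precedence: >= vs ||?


'>=' is relational (level 7); '||' is logical OR (level 1)
Higher level binds tighter
'>=' has higher precedence than '||'


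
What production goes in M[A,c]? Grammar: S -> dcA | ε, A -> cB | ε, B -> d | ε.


For [A, c]: 'c' ∈ FIRST(cB)
Entry: A -> cB


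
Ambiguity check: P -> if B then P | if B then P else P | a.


dangling else: 'if B then if B then a else a' parses two ways
Ambiguous


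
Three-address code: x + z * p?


Break into single-operator statements:
t1 = z * p
t2 = x + t1


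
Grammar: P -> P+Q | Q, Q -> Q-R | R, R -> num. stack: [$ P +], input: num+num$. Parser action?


no handle ('P+' is not any RHS); shift 'num'
Action: shift


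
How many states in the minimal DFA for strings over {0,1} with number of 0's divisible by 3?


Track (count of 0) mod 3: states 0..2, accept at 0
Minimal DFA: 3 states


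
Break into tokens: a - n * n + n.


Scan left to right, longest-match per lexeme
Tokens: ID(a), OP(-), ID(n), OP(*), ID(n), OP(+), ID(n)


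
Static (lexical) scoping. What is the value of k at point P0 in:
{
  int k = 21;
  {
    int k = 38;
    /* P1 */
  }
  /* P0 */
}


k declared in the same block as P0
k = 21


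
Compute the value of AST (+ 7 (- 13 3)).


Evaluate inner: (- 13 3) = 10
Evaluate root: (+ 7 10) = 17
Result: 17


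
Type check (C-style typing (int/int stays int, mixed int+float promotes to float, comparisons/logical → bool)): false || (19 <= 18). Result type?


Operand types: bool || bool
Rule: logical operators take bool operands and yield bool
Result type: bool


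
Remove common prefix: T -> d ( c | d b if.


Common prefix: 'd'
Factored: T -> d T', T' -> ( c | b if


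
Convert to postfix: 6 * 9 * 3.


Left to right (same or higher precedence on left)
Postfix: 6 9 * 3 *


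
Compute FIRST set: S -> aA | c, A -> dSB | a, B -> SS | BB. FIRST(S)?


Per alternative of S: FIRST(aA) = {a}; FIRST(c) = {c}
FIRST(S) = {a, c}


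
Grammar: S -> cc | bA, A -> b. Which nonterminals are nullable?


A nonterminal is nullable iff some alternative derives ε (directly, or every symbol in it is nullable)
Nullable: {}


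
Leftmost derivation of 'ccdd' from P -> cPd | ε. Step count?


Derivation: P => cPd => ccPdd => ccdd
Steps: 3


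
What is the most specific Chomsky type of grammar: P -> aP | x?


Right-linear: every RHS is a terminal or a terminal followed by one nonterminal
Classification: Type 3 (Regular)


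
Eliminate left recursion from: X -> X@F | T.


Left-recursive alternatives: X@F; non-recursive: T
Introduce X': X -> TX', X' -> @FX' | ε


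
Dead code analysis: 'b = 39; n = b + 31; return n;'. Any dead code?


b is read by n's definition; n is returned
No dead code


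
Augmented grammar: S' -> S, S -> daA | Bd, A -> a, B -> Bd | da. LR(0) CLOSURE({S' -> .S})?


Start: S' -> .S
For each item with dot before a nonterminal B, add B -> .γ for every B-production
Closure: [S' -> .S, S -> .daA, S -> .Bd, B -> .Bd, B -> .da]


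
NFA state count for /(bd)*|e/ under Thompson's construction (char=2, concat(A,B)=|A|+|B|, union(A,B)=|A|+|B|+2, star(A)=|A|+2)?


Syntax tree has 3 char leaf(s), 1 union(s), 1 star(s)
chars contribute 3×2 = 6; each union adds +2; each star adds +2
Total: 6 + 2 + 2 = 10 states


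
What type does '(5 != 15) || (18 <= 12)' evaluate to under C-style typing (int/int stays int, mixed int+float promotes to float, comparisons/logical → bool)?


Operand types: bool || bool
Rule: logical operators take bool operands and yield bool
Result type: bool


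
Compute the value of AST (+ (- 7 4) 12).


Evaluate inner: (- 7 4) = 3
Evaluate root: (+ 3 12) = 15
Result: 15


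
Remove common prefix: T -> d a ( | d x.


Common prefix: 'd'
Factored: T -> d T', T' -> a ( | x


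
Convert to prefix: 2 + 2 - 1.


left-to-right (same/higher precedence on left): tree is (- (+ 2 2) 1)
Prefix: - + 2 2 1


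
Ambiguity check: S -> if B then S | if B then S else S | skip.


dangling else: 'if B then if B then skip else skip' parses two ways
Ambiguous


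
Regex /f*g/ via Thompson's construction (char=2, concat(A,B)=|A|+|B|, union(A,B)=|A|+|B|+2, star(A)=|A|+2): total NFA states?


Syntax tree has 2 char leaf(s), 0 union(s), 1 star(s)
chars contribute 2×2 = 4; each union adds +2; each star adds +2
Total: 4 + 0 + 2 = 6 states


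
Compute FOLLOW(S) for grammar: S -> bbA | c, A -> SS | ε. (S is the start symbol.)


$ ∈ FOLLOW(S). For each A -> αBβ: add FIRST(β)\{ε} to FOLLOW(B); if β nullable, add FOLLOW(A).
FOLLOW(S) = {$, b, c}


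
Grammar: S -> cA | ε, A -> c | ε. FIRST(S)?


Per alternative of S: FIRST(cA) = {c}; FIRST(ε) = {ε}
FIRST(S) = {c, ε}


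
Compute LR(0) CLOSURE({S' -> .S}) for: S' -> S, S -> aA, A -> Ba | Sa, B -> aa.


Start: S' -> .S
For each item with dot before a nonterminal B, add B -> .γ for every B-production
Closure: [S' -> .S, S -> .aA]


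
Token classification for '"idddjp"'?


Pattern: double-quoted sequence
Type: STRING_LITERAL


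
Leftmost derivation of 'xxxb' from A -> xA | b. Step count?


Derivation: A => xA => xxA => xxxA => xxxb
Steps: 4


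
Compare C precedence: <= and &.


'<=' is relational (level 7); '&' is bitwise AND (level 5)
Higher level binds tighter
'<=' has higher precedence than '&'


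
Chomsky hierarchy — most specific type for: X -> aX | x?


Right-linear: every RHS is a terminal or a terminal followed by one nonterminal
Classification: Type 3 (Regular)


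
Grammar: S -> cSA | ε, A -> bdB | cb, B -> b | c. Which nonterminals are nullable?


A nonterminal is nullable iff some alternative derives ε (directly, or every symbol in it is nullable)
Nullable: {S}


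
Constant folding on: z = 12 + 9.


12 + 9 = 21 at compile time
Optimized: z = 21


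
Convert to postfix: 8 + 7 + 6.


Left to right (same or higher precedence on left)
Postfix: 8 7 + 6 +


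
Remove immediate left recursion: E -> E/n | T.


Left-recursive alternatives: E/n; non-recursive: T
Introduce E': E -> TE', E' -> /nE' | ε


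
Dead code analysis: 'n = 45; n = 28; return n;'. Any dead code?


first assignment to n is overwritten before any read
Dead: 'n = 45'


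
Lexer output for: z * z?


Scan left to right, longest-match per lexeme
Tokens: ID(z), OP(*), ID(z)


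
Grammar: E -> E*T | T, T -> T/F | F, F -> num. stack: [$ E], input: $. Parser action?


start symbol E on stack, input exhausted
Action: accept


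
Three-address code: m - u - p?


Break into single-operator statements:
t1 = m - u
t2 = t1 - p


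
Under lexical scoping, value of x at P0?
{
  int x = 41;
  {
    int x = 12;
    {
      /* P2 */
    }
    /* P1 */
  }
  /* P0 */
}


x declared in the same block as P0
x = 41


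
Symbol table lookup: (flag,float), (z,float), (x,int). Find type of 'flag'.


Lookup 'flag' → type float


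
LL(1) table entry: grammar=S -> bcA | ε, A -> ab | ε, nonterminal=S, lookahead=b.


For [S, b]: 'b' ∈ FIRST(bcA)
Entry: S -> bcA


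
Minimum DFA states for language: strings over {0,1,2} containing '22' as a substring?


KMP-style automaton: 2 progress states + 1 absorbing accept = 3
Minimal DFA: 3 states


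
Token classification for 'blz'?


Pattern: letter/underscore followed by alphanumerics, not a keyword
Type: IDENTIFIER


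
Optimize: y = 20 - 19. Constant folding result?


20 - 19 = 1 at compile time
Optimized: y = 1


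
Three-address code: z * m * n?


Break into single-operator statements:
t1 = z * m
t2 = t1 * n


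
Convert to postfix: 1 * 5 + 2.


Left to right (same or higher precedence on left)
Postfix: 1 5 * 2 +


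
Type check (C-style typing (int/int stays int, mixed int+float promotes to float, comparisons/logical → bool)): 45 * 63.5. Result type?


Operand types: int * float
Rule: mixed int/float promotes to float; int/int stays int
Result type: float


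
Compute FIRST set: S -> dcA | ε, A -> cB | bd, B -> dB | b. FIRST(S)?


Per alternative of S: FIRST(dcA) = {d}; FIRST(ε) = {ε}
FIRST(S) = {d, ε}


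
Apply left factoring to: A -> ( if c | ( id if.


Common prefix: '('
Factored: A -> ( A', A' -> if c | id if


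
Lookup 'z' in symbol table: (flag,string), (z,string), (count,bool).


Lookup 'z' → type string


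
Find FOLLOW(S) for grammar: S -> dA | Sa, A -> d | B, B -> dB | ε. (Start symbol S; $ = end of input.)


$ ∈ FOLLOW(S). For each A -> αBβ: add FIRST(β)\{ε} to FOLLOW(B); if β nullable, add FOLLOW(A).
FOLLOW(S) = {$, a}


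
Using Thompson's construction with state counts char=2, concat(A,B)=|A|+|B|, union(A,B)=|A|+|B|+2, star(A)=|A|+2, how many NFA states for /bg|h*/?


Syntax tree has 3 char leaf(s), 1 union(s), 1 star(s)
chars contribute 3×2 = 6; each union adds +2; each star adds +2
Total: 6 + 2 + 2 = 10 states


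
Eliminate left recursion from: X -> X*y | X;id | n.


Left-recursive alternatives: X*y, X;id; non-recursive: n
Introduce X': X -> nX', X' -> *yX' | ;idX' | ε


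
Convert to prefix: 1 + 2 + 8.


left-to-right (same/higher precedence on left): tree is (+ (+ 1 2) 8)
Prefix: + + 1 2 8


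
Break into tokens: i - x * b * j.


Scan left to right, longest-match per lexeme
Tokens: ID(i), OP(-), ID(x), OP(*), ID(b), OP(*), ID(j)


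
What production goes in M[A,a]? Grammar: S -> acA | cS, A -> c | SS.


For [A, a]: 'a' ∈ FIRST(SS)
Entry: A -> SS


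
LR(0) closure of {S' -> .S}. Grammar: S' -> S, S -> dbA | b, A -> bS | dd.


Start: S' -> .S
For each item with dot before a nonterminal B, add B -> .γ for every B-production
Closure: [S' -> .S, S -> .dbA, S -> .b]


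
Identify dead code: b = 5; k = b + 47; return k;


b is read by k's definition; k is returned
No dead code


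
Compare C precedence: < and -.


'-' is additive (level 9); '<' is relational (level 7)
Higher level binds tighter
'-' has higher precedence than '<'


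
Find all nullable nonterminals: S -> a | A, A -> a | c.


A nonterminal is nullable iff some alternative derives ε (directly, or every symbol in it is nullable)
Nullable: {}


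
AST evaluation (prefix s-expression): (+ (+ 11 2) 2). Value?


Evaluate inner: (+ 11 2) = 13
Evaluate root: (+ 13 2) = 15
Result: 15


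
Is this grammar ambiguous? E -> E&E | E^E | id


'id&id^id' has two parse trees (no precedence encoded between & and ^)
Ambiguous


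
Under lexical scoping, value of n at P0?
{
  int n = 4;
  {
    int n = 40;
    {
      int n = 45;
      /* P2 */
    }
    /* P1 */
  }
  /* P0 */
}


n declared in the same block as P0
n = 4


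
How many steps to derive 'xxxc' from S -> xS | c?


Derivation: S => xS => xxS => xxxS => xxxc
Steps: 4


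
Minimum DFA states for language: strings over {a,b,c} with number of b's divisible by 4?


Track (count of b) mod 4: states 0..3, accept at 0
Minimal DFA: 4 states


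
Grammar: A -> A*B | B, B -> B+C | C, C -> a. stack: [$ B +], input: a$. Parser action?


no handle; shift 'a'
Action: shift


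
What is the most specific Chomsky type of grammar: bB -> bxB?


LHS has context (more than one symbol) and |LHS| ≤ |RHS|
Classification: Type 1 (Context-Sensitive)


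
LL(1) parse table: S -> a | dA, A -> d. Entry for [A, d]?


For [A, d]: 'd' ∈ FIRST(d)
Entry: A -> d


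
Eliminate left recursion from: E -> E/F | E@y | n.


Left-recursive alternatives: E/F, E@y; non-recursive: n
Introduce E': E -> nE', E' -> /FE' | @yE' | ε


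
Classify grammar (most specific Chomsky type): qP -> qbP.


LHS has context (more than one symbol) and |LHS| ≤ |RHS|
Classification: Type 1 (Context-Sensitive)


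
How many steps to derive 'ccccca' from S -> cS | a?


Derivation: S => cS => ccS => cccS => ccccS => cccccS => ccccca
Steps: 6


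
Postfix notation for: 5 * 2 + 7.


Left to right (same or higher precedence on left)
Postfix: 5 2 * 7 +


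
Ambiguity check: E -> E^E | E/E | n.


'n^n/n' has two parse trees (no precedence encoded between ^ and /)
Ambiguous


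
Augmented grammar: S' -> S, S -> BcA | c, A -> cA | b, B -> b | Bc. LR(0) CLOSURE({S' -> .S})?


Start: S' -> .S
For each item with dot before a nonterminal B, add B -> .γ for every B-production
Closure: [S' -> .S, S -> .BcA, S -> .c, B -> .b, B -> .Bc]


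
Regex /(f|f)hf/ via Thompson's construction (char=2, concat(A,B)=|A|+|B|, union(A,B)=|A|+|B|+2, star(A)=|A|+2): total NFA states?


Syntax tree has 4 char leaf(s), 1 union(s), 0 star(s)
chars contribute 4×2 = 8; each union adds +2; each star adds +2
Total: 8 + 2 + 0 = 10 states


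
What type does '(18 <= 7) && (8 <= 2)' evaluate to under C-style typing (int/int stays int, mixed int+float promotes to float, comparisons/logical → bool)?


Operand types: bool && bool
Rule: logical operators take bool operands and yield bool
Result type: bool


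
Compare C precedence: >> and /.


'/' is multiplicative (level 10); '>>' is shift (level 8)
Higher level binds tighter
'/' has higher precedence than '>>'


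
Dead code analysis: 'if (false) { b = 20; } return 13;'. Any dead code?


condition is constant false, so the whole block is unreachable
Dead: 'if (false) { b = 20; }'


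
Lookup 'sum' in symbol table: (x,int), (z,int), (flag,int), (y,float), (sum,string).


Lookup 'sum' → type string


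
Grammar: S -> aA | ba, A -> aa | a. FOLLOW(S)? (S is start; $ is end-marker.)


$ ∈ FOLLOW(S). For each A -> αBβ: add FIRST(β)\{ε} to FOLLOW(B); if β nullable, add FOLLOW(A).
FOLLOW(S) = {$}


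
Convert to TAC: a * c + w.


Break into single-operator statements:
t1 = a * c
t2 = t1 + w


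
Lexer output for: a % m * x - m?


Scan left to right, longest-match per lexeme
Tokens: ID(a), OP(%), ID(m), OP(*), ID(x), OP(-), ID(m)


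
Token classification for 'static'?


Pattern: reserved word
Type: KEYWORD


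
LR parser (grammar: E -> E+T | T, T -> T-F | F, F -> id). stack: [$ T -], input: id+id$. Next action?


no handle; shift 'id'
Action: shift


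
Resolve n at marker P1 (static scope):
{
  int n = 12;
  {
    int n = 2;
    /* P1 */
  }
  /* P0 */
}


n declared in the same block as P1
n = 2


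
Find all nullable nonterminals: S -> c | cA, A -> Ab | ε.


A nonterminal is nullable iff some alternative derives ε (directly, or every symbol in it is nullable)
Nullable: {A}


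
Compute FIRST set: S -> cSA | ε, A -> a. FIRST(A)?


Per alternative of A: FIRST(a) = {a}
FIRST(A) = {a}


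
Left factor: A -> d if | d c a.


Common prefix: 'd'
Factored: A -> d A', A' -> if | c a


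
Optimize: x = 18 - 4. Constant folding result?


18 - 4 = 14 at compile time
Optimized: x = 14


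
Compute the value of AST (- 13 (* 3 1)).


Evaluate inner: (* 3 1) = 3
Evaluate root: (- 13 3) = 10
Result: 10


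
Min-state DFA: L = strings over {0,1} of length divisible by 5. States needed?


Track length mod 5: states 0..4, accept at 0
Minimal DFA: 5 states


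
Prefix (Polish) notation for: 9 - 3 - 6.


left-to-right (same/higher precedence on left): tree is (- (- 9 3) 6)
Prefix: - - 9 3 6


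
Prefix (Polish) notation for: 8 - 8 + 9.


left-to-right (same/higher precedence on left): tree is (+ (- 8 8) 9)
Prefix: + - 8 8 9


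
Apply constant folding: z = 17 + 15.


17 + 15 = 32 at compile time
Optimized: z = 32


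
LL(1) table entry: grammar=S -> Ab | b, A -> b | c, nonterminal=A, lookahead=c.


For [A, c]: 'c' ∈ FIRST(c)
Entry: A -> c


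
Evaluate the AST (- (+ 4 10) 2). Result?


Evaluate inner: (+ 4 10) = 14
Evaluate root: (- 14 2) = 12
Result: 12


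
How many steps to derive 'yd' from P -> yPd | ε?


Derivation: P => yPd => yd
Steps: 2


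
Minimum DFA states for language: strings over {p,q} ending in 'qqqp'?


Track the longest suffix of input matching a prefix of 'qqqp': 5 classes (prefixes of length 0..4)
Minimal DFA: 5 states


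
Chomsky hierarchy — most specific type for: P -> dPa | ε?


Single nonterminal LHS, but d^n a^n is not regular
Classification: Type 2 (Context-Free)


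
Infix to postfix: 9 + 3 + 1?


Left to right (same or higher precedence on left)
Postfix: 9 3 + 1 +


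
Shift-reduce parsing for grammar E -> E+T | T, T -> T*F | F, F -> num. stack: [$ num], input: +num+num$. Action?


'num' on top is the handle for F -> num
Action: reduce (F -> num)


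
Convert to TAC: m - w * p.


Break into single-operator statements:
t1 = w * p
t2 = m - t1


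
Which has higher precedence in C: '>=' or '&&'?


'>=' is relational (level 7); '&&' is logical AND (level 2)
Higher level binds tighter
'>=' has higher precedence than '&&'


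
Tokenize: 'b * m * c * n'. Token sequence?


Scan left to right, longest-match per lexeme
Tokens: ID(b), OP(*), ID(m), OP(*), ID(c), OP(*), ID(n)


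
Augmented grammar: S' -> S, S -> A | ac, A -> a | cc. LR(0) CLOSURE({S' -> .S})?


Start: S' -> .S
For each item with dot before a nonterminal B, add B -> .γ for every B-production
Closure: [S' -> .S, S -> .A, S -> .ac, A -> .a, A -> .cc]


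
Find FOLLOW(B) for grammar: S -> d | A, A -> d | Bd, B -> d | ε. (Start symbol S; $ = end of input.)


$ ∈ FOLLOW(S). For each A -> αBβ: add FIRST(β)\{ε} to FOLLOW(B); if β nullable, add FOLLOW(A).
FOLLOW(B) = {d}


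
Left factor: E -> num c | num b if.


Common prefix: 'num'
Factored: E -> num E', E' -> c | b if


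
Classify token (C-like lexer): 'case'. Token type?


Pattern: reserved word
Type: KEYWORD


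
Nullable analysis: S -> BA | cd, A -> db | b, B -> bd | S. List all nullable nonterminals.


A nonterminal is nullable iff some alternative derives ε (directly, or every symbol in it is nullable)
Nullable: {}


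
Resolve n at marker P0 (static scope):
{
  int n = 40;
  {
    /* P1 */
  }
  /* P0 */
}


n declared in the same block as P0
n = 40


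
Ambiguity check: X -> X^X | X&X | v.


'v^v&v' has two parse trees (no precedence encoded between ^ and &)
Ambiguous


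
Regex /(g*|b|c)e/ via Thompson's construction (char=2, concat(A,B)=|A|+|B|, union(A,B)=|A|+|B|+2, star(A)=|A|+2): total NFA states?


Syntax tree has 4 char leaf(s), 2 union(s), 1 star(s)
chars contribute 4×2 = 8; each union adds +2; each star adds +2
Total: 8 + 4 + 2 = 14 states


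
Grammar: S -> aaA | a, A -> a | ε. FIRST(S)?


Per alternative of S: FIRST(aaA) = {a}; FIRST(a) = {a}
FIRST(S) = {a}


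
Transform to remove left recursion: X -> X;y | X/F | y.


Left-recursive alternatives: X;y, X/F; non-recursive: y
Introduce X': X -> yX', X' -> ;yX' | /FX' | ε


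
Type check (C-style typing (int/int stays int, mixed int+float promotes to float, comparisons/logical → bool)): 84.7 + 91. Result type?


Operand types: float + int
Rule: mixed int/float promotes to float; int/int stays int
Result type: float


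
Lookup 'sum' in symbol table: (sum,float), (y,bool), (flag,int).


Lookup 'sum' → type float


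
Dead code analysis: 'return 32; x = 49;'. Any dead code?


statement follows a return and is unreachable
Dead: 'x = 49'


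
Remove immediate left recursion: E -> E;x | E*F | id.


Left-recursive alternatives: E;x, E*F; non-recursive: id
Introduce E': E -> idE', E' -> ;xE' | *FE' | ε


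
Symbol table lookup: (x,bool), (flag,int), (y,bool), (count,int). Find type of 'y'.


Lookup 'y' → type bool


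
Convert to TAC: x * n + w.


Break into single-operator statements:
t1 = x * n
t2 = t1 + w


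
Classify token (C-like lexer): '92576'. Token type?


Pattern: digits only
Type: INTEGER_LITERAL


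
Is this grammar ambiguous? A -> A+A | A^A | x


'x+x^x' has two parse trees (no precedence encoded between + and ^)
Ambiguous


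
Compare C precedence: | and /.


'/' is multiplicative (level 10); '|' is bitwise OR (level 3)
Higher level binds tighter
'/' has higher precedence than '|'


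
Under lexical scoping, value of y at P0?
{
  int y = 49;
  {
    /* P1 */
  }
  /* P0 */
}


y declared in the same block as P0
y = 49


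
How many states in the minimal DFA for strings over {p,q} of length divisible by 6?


Track length mod 6: states 0..5, accept at 0
Minimal DFA: 6 states


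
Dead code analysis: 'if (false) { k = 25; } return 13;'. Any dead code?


condition is constant false, so the whole block is unreachable
Dead: 'if (false) { k = 25; }'


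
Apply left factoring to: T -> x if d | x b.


Common prefix: 'x'
Factored: T -> x T', T' -> if d | b


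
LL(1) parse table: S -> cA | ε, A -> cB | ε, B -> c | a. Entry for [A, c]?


For [A, c]: 'c' ∈ FIRST(cB)
Entry: A -> cB


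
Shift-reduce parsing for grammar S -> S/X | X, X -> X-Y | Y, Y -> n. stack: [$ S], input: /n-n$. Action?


shift '/' to continue S -> S/X
Action: shift


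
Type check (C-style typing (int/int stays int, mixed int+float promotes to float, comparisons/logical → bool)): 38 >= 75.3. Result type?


Operand types: int >= float
Rule: comparison yields bool
Result type: bool


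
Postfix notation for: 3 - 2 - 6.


Left to right (same or higher precedence on left)
Postfix: 3 2 - 6 -


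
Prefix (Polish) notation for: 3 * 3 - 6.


left-to-right (same/higher precedence on left): tree is (- (* 3 3) 6)
Prefix: - * 3 3 6


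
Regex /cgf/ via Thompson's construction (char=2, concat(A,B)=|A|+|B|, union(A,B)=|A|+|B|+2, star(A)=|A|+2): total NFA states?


Syntax tree has 3 char leaf(s), 0 union(s), 0 star(s)
chars contribute 3×2 = 6; each union adds +2; each star adds +2
Total: 6 + 0 + 0 = 6 states


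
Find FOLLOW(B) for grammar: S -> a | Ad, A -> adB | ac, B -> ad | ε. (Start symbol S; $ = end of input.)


$ ∈ FOLLOW(S). For each A -> αBβ: add FIRST(β)\{ε} to FOLLOW(B); if β nullable, add FOLLOW(A).
FOLLOW(B) = {d}


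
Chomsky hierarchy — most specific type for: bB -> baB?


LHS has context (more than one symbol) and |LHS| ≤ |RHS|
Classification: Type 1 (Context-Sensitive)


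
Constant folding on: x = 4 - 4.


4 - 4 = 0 at compile time
Optimized: x = 0


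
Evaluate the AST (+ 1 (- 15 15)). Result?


Evaluate inner: (- 15 15) = 0
Evaluate root: (+ 1 0) = 1
Result: 1


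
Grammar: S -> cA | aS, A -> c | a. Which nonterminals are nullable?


A nonterminal is nullable iff some alternative derives ε (directly, or every symbol in it is nullable)
Nullable: {}


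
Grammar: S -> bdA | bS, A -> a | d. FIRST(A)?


Per alternative of A: FIRST(a) = {a}; FIRST(d) = {d}
FIRST(A) = {a, d}


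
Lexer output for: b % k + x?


Scan left to right, longest-match per lexeme
Tokens: ID(b), OP(%), ID(k), OP(+), ID(x)


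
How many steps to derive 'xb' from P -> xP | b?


Derivation: P => xP => xb
Steps: 2


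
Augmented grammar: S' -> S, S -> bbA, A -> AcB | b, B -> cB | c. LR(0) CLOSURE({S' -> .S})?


Start: S' -> .S
For each item with dot before a nonterminal B, add B -> .γ for every B-production
Closure: [S' -> .S, S -> .bbA]


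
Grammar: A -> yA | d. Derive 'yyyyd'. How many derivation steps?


Derivation: A => yA => yyA => yyyA => yyyyA => yyyyd
Steps: 5


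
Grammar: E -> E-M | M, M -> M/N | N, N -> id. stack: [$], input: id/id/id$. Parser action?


no handle on stack; shift 'id'
Action: shift


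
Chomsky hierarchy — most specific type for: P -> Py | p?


Left-linear: every RHS is a terminal or one nonterminal followed by a terminal
Classification: Type 3 (Regular)


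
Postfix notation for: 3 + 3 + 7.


Left to right (same or higher precedence on left)
Postfix: 3 3 + 7 +


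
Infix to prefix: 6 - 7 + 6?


left-to-right (same/higher precedence on left): tree is (+ (- 6 7) 6)
Prefix: + - 6 7 6


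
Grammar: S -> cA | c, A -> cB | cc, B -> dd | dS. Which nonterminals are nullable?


A nonterminal is nullable iff some alternative derives ε (directly, or every symbol in it is nullable)
Nullable: {}


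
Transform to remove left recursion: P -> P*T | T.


Left-recursive alternatives: P*T; non-recursive: T
Introduce P': P -> TP', P' -> *TP' | ε


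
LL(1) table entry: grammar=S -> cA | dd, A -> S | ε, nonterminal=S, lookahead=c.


For [S, c]: 'c' ∈ FIRST(cA)
Entry: S -> cA


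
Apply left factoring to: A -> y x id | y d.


Common prefix: 'y'
Factored: A -> y A', A' -> x id | d


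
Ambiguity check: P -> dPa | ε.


balanced d^n…a^n: each string has a unique parse
Unambiguous


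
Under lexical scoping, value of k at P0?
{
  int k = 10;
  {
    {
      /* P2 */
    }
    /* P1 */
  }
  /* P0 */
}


k declared in the same block as P0
k = 10


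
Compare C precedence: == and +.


'+' is additive (level 9); '==' is equality (level 6)
Higher level binds tighter
'+' has higher precedence than '=='


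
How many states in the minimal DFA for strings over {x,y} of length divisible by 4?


Track length mod 4: states 0..3, accept at 0
Minimal DFA: 4 states


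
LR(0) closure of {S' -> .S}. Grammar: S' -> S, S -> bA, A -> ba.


Start: S' -> .S
For each item with dot before a nonterminal B, add B -> .γ for every B-production
Closure: [S' -> .S, S -> .bA]


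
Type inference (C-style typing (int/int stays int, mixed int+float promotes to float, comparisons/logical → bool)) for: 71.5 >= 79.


Operand types: float >= int
Rule: comparison yields bool
Result type: bool


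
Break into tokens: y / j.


Scan left to right, longest-match per lexeme
Tokens: ID(y), OP(/), ID(j)


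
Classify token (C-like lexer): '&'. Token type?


Pattern: operator symbol
Type: OPERATOR


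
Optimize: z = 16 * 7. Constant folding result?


16 * 7 = 112 at compile time
Optimized: z = 112


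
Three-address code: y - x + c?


Break into single-operator statements:
t1 = y - x
t2 = t1 + c


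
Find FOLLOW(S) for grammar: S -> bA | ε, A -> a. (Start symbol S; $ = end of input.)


$ ∈ FOLLOW(S). For each A -> αBβ: add FIRST(β)\{ε} to FOLLOW(B); if β nullable, add FOLLOW(A).
FOLLOW(S) = {$}


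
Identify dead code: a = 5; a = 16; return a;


first assignment to a is overwritten before any read
Dead: 'a = 5'


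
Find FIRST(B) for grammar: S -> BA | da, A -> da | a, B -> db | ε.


Per alternative of B: FIRST(db) = {d}; FIRST(ε) = {ε}
FIRST(B) = {d, ε}


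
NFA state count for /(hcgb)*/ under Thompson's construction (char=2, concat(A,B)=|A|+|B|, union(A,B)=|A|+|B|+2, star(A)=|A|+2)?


Syntax tree has 4 char leaf(s), 0 union(s), 1 star(s)
chars contribute 4×2 = 8; each union adds +2; each star adds +2
Total: 8 + 0 + 2 = 10 states


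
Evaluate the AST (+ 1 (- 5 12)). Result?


Evaluate inner: (- 5 12) = -7
Evaluate root: (+ 1 -7) = -6
Result: -6


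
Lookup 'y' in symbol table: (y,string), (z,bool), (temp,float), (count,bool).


Lookup 'y' → type string


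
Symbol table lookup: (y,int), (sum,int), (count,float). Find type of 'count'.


Lookup 'count' → type float


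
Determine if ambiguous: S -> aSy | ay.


balanced a^n…y^n: each string has a unique parse
Unambiguous


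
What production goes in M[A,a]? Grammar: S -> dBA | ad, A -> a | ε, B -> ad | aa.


For [A, a]: 'a' ∈ FIRST(a)
Entry: A -> a


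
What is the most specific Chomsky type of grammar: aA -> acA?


LHS has context (more than one symbol) and |LHS| ≤ |RHS|
Classification: Type 1 (Context-Sensitive)


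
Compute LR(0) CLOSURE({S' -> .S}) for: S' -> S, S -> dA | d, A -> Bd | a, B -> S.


Start: S' -> .S
For each item with dot before a nonterminal B, add B -> .γ for every B-production
Closure: [S' -> .S, S -> .dA, S -> .d]


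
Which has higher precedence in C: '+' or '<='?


'+' is additive (level 9); '<=' is relational (level 7)
Higher level binds tighter
'+' has higher precedence than '<='


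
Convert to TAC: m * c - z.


Break into single-operator statements:
t1 = m * c
t2 = t1 - z


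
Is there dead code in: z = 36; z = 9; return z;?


first assignment to z is overwritten before any read
Dead: 'z = 36'


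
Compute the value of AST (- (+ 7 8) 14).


Evaluate inner: (+ 7 8) = 15
Evaluate root: (- 15 14) = 1
Result: 1


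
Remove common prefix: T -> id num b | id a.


Common prefix: 'id'
Factored: T -> id T', T' -> num b | a


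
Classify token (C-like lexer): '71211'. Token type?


Pattern: digits only
Type: INTEGER_LITERAL


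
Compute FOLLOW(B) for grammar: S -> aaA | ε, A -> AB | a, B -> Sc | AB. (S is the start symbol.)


$ ∈ FOLLOW(S). For each A -> αBβ: add FIRST(β)\{ε} to FOLLOW(B); if β nullable, add FOLLOW(A).
FOLLOW(B) = {$, a, c}


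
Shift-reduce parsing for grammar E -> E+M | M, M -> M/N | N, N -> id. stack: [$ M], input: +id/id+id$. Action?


lookahead ∉ {/} so M won't extend; reduce E -> M
Action: reduce (E -> M)


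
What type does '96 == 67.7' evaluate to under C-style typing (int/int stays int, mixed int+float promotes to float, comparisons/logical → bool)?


Operand types: int == float
Rule: comparison yields bool
Result type: bool


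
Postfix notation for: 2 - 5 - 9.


Left to right (same or higher precedence on left)
Postfix: 2 5 - 9 -


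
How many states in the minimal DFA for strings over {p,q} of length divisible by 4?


Track length mod 4: states 0..3, accept at 0
Minimal DFA: 4 states


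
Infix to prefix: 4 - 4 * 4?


'*' binds tighter: tree is (- 4 (* 4 4))
Prefix: - 4 * 4 4


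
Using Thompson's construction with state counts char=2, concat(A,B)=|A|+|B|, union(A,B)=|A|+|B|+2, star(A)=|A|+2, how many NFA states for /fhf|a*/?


Syntax tree has 4 char leaf(s), 1 union(s), 1 star(s)
chars contribute 4×2 = 8; each union adds +2; each star adds +2
Total: 8 + 2 + 2 = 12 states


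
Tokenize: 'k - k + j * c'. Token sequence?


Scan left to right, longest-match per lexeme
Tokens: ID(k), OP(-), ID(k), OP(+), ID(j), OP(*), ID(c)


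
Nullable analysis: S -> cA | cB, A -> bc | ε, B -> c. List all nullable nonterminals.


A nonterminal is nullable iff some alternative derives ε (directly, or every symbol in it is nullable)
Nullable: {A}


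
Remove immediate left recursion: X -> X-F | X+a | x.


Left-recursive alternatives: X-F, X+a; non-recursive: x
Introduce X': X -> xX', X' -> -FX' | +aX' | ε


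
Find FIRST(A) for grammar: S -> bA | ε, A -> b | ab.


Per alternative of A: FIRST(b) = {b}; FIRST(ab) = {a}
FIRST(A) = {a, b}


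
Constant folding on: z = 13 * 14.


13 * 14 = 182 at compile time
Optimized: z = 182


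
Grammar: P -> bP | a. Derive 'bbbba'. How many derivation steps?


Derivation: P => bP => bbP => bbbP => bbbbP => bbbba
Steps: 5


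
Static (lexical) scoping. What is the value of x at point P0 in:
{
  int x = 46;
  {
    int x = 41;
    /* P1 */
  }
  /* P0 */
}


x declared in the same block as P0
x = 46


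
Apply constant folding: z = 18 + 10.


18 + 10 = 28 at compile time
Optimized: z = 28


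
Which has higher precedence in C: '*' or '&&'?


'*' is multiplicative (level 10); '&&' is logical AND (level 2)
Higher level binds tighter
'*' has higher precedence than '&&'


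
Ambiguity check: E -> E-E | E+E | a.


'a-a+a' has two parse trees (no precedence encoded between - and +)
Ambiguous


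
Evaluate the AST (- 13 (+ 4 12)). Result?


Evaluate inner: (+ 4 12) = 16
Evaluate root: (- 13 16) = -3
Result: -3


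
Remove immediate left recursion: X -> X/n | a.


Left-recursive alternatives: X/n; non-recursive: a
Introduce X': X -> aX', X' -> /nX' | ε


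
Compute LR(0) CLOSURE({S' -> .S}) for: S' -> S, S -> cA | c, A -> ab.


Start: S' -> .S
For each item with dot before a nonterminal B, add B -> .γ for every B-production
Closure: [S' -> .S, S -> .cA, S -> .c]


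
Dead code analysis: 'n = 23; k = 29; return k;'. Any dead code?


n is assigned but never read
Dead: 'n = 23'


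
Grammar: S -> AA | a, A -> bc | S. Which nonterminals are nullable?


A nonterminal is nullable iff some alternative derives ε (directly, or every symbol in it is nullable)
Nullable: {}


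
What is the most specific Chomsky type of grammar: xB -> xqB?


LHS has context (more than one symbol) and |LHS| ≤ |RHS|
Classification: Type 1 (Context-Sensitive)


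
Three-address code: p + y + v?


Break into single-operator statements:
t1 = p + y
t2 = t1 + v


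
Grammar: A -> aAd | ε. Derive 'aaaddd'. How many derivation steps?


Derivation: A => aAd => aaAdd => aaaAddd => aaaddd
Steps: 4


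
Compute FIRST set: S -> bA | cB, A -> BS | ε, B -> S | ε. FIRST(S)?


Per alternative of S: FIRST(bA) = {b}; FIRST(cB) = {c}
FIRST(S) = {b, c}


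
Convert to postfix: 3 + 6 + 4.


Left to right (same or higher precedence on left)
Postfix: 3 6 + 4 +


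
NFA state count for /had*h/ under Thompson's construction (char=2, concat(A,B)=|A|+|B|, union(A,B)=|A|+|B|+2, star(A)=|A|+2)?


Syntax tree has 4 char leaf(s), 0 union(s), 1 star(s)
chars contribute 4×2 = 8; each union adds +2; each star adds +2
Total: 8 + 0 + 2 = 10 states


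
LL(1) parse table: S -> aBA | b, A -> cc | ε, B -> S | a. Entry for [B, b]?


For [B, b]: 'b' ∈ FIRST(S)
Entry: B -> S


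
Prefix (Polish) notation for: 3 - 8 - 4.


left-to-right (same/higher precedence on left): tree is (- (- 3 8) 4)
Prefix: - - 3 8 4


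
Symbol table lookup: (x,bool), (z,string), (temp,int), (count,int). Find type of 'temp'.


Lookup 'temp' → type int


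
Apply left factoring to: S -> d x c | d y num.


Common prefix: 'd'
Factored: S -> d S', S' -> x c | y num
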